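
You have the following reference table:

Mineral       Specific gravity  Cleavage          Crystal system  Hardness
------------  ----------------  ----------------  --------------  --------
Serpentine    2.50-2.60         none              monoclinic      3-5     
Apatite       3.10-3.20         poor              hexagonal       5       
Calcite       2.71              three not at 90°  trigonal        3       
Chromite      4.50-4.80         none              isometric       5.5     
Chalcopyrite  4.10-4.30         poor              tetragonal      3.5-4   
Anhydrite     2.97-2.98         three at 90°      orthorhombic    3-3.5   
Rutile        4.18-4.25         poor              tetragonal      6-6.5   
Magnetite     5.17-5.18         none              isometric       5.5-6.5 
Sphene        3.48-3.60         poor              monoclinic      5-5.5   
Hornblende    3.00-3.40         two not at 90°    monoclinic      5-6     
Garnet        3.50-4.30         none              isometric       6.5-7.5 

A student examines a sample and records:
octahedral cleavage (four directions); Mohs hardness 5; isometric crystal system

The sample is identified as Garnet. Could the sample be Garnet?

Octahedral cleavage (four directions) — Garnet has cleavage none; which does not match.
Mohs hardness 5 — Garnet has hardness 6.5-7.5; which does not match.
Isometric crystal system — consistent with Garnet (isometric system).
2 of the observed properties are inconsistent with Garnet.

Inconsistent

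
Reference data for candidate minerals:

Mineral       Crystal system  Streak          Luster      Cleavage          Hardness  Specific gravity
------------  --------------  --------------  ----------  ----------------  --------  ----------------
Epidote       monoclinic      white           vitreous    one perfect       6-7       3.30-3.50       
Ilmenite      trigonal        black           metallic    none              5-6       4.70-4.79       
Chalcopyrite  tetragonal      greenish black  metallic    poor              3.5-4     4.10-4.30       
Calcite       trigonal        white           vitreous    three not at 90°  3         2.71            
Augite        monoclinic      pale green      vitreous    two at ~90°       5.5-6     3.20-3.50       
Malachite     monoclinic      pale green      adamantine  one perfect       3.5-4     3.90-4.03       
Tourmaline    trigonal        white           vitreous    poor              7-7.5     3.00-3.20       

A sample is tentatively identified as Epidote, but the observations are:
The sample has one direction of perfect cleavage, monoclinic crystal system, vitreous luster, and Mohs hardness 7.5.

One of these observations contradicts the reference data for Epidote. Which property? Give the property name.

hardness

One direction of perfect cleavage: Epidote has cleavage one perfect — agrees.
Monoclinic crystal system: Epidote has monoclinic system — agrees.
Vitreous luster: Epidote has vitreous luster — agrees.
Mohs hardness 7.5: Epidote has hardness 6-7 — does not match.
Everything matches except the hardness.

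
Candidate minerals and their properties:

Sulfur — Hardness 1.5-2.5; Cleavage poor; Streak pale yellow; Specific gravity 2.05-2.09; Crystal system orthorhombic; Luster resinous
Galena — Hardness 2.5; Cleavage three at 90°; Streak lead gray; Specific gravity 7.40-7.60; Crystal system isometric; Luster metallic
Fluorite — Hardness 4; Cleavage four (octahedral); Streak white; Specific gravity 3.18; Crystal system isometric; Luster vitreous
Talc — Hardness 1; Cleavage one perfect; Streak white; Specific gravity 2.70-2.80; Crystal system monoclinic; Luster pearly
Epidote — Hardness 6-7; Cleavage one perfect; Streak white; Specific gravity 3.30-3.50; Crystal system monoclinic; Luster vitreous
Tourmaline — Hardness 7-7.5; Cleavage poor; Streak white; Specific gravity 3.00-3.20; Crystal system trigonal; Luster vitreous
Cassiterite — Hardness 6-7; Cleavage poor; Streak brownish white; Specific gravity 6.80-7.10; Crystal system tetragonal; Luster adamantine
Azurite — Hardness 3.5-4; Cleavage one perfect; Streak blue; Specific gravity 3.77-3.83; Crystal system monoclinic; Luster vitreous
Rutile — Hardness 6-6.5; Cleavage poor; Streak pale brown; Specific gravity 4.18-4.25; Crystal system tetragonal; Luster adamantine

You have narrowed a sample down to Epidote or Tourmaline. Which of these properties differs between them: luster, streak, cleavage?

Luster: both vitreous — shared.
Streak: both white — shared.
Cleavage: Epidote one perfect, Tourmaline poor — these differ.
Cleavage is the diagnostic property here.

cleavage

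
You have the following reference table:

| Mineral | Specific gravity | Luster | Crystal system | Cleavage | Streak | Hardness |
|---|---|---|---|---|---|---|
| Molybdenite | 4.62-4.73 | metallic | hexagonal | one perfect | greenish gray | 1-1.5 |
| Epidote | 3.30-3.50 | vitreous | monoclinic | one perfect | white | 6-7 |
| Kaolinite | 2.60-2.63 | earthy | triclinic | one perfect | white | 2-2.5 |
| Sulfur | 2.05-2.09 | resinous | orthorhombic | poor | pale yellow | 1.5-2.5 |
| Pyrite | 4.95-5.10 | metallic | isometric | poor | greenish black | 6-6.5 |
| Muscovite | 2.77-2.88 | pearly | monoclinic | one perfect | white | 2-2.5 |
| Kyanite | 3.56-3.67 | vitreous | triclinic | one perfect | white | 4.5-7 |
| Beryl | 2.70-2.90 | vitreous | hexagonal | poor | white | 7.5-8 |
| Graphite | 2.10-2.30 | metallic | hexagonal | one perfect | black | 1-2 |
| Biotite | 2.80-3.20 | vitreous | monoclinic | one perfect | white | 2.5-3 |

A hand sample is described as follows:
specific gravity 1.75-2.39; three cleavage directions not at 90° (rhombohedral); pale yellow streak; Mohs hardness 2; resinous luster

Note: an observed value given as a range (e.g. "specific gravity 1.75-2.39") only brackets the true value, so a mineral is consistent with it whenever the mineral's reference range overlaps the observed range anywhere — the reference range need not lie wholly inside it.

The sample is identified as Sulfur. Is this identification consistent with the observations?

No

Specific gravity 1.75-2.39 — fits Sulfur (SG 2.05-2.09).
Three cleavage directions not at 90° (rhombohedral) — Sulfur has cleavage poor; a mismatch.
Pale yellow streak — fits Sulfur (pale yellow streak).
Mohs hardness 2 — fits Sulfur (hardness 1.5-2.5).
Resinous luster — fits Sulfur (resinous luster).
The cleavage observation rules out Sulfur.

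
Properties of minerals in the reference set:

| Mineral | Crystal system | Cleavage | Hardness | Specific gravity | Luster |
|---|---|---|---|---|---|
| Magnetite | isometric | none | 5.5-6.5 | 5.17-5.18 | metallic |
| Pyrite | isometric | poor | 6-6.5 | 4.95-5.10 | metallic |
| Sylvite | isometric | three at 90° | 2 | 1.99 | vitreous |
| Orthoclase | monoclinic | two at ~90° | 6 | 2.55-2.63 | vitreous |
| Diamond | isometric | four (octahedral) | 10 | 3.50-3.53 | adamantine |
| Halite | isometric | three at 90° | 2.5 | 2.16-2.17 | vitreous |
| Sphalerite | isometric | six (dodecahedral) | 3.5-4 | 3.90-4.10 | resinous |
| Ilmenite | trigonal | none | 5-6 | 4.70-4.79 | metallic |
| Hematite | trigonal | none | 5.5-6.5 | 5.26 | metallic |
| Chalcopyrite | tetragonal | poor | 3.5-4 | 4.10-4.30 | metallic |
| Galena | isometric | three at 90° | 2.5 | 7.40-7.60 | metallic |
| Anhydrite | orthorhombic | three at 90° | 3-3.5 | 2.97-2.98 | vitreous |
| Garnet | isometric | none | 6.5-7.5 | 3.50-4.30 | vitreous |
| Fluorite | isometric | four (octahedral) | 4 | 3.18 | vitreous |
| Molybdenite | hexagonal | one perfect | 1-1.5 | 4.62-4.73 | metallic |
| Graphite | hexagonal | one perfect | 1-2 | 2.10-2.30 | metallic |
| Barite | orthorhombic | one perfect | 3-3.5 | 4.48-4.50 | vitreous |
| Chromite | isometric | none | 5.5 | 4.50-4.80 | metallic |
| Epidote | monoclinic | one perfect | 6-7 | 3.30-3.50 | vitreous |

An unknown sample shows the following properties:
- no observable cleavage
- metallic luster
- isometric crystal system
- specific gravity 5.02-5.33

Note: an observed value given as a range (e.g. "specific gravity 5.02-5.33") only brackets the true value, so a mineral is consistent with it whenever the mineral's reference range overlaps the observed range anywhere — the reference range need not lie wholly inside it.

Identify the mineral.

No observable cleavage — narrows the field to Magnetite, Ilmenite, Hematite, Garnet, Chromite.
Metallic luster rules out Garnet.
Isometric crystal system eliminates Ilmenite, Hematite.
Specific gravity 5.02-5.33 excludes Chromite.
Magnetite is the sole remaining match.

Magnetite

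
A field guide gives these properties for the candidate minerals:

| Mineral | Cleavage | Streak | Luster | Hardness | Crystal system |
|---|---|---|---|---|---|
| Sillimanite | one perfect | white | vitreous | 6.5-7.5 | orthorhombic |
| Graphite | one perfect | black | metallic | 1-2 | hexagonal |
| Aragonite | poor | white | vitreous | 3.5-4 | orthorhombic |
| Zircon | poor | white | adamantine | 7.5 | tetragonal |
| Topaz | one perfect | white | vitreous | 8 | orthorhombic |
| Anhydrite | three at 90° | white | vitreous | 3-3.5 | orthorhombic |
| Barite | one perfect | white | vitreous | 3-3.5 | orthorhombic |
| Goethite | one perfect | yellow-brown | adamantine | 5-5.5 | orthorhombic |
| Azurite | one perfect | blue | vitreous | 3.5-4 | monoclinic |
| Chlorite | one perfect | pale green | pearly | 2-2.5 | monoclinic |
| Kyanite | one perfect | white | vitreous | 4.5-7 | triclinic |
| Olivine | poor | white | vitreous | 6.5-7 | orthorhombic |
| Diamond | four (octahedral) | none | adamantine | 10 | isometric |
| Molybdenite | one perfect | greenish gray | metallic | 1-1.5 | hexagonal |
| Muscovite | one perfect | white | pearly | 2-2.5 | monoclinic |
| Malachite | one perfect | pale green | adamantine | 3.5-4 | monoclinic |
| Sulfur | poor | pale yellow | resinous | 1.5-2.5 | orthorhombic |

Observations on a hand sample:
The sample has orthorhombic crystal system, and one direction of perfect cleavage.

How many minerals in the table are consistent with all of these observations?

Orthorhombic crystal system — leaves Sillimanite, Aragonite, Topaz, Anhydrite, Barite, Goethite, Olivine, Sulfur.
One direction of perfect cleavage is inconsistent with Aragonite, Anhydrite, Olivine, Sulfur.
Consistent with every observation: Barite, Goethite, Sillimanite, Topaz.
That is 4 minerals.

4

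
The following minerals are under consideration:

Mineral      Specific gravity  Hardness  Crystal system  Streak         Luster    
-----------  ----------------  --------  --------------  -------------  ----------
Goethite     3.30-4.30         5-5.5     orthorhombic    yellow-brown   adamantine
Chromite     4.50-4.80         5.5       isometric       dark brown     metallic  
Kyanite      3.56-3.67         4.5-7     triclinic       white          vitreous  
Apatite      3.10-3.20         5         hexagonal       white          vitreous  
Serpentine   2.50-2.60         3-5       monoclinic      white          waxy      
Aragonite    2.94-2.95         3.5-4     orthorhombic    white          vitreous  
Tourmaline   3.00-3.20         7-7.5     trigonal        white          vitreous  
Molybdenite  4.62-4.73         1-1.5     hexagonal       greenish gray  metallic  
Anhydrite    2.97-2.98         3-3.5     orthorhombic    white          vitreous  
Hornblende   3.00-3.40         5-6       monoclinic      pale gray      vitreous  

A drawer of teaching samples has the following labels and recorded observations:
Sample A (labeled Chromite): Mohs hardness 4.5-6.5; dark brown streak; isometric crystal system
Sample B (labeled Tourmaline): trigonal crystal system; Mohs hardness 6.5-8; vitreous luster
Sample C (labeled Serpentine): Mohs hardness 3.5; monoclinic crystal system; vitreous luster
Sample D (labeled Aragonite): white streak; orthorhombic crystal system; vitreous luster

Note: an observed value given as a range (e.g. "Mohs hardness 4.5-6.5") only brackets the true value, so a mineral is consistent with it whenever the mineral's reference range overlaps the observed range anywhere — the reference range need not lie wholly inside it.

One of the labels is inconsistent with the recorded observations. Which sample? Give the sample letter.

C

Sample A: nothing contradicts Chromite.
Sample B: nothing contradicts Tourmaline.
Sample C: Serpentine has waxy luster, but the record shows vitreous luster — this label is wrong.
Sample D: nothing contradicts Aragonite.
Only sample C is inconsistent with its label.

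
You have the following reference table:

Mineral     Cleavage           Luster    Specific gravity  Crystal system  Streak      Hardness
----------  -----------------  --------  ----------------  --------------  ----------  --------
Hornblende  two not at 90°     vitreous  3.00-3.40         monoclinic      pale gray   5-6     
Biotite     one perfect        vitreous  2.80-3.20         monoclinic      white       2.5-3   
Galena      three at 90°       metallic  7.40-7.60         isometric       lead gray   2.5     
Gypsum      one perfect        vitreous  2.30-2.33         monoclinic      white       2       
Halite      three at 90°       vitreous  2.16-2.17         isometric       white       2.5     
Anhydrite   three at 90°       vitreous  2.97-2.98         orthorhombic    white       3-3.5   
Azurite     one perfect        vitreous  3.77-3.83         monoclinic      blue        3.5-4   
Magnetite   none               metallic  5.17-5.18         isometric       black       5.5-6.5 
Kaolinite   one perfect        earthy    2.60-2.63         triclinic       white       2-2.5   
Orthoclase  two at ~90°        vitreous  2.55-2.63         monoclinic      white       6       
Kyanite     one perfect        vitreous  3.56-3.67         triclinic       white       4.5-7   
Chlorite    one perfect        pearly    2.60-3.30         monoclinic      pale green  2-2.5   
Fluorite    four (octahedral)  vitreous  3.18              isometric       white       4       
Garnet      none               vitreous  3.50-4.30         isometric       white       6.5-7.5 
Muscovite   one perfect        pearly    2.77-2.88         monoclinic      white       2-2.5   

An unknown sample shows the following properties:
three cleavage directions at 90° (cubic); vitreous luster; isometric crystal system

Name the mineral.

Three cleavage directions at 90° (cubic) — narrows the field to Galena, Halite, Anhydrite.
Vitreous luster eliminates Galena.
Isometric crystal system is inconsistent with Anhydrite.
The only mineral consistent with every observation is Halite.

Halite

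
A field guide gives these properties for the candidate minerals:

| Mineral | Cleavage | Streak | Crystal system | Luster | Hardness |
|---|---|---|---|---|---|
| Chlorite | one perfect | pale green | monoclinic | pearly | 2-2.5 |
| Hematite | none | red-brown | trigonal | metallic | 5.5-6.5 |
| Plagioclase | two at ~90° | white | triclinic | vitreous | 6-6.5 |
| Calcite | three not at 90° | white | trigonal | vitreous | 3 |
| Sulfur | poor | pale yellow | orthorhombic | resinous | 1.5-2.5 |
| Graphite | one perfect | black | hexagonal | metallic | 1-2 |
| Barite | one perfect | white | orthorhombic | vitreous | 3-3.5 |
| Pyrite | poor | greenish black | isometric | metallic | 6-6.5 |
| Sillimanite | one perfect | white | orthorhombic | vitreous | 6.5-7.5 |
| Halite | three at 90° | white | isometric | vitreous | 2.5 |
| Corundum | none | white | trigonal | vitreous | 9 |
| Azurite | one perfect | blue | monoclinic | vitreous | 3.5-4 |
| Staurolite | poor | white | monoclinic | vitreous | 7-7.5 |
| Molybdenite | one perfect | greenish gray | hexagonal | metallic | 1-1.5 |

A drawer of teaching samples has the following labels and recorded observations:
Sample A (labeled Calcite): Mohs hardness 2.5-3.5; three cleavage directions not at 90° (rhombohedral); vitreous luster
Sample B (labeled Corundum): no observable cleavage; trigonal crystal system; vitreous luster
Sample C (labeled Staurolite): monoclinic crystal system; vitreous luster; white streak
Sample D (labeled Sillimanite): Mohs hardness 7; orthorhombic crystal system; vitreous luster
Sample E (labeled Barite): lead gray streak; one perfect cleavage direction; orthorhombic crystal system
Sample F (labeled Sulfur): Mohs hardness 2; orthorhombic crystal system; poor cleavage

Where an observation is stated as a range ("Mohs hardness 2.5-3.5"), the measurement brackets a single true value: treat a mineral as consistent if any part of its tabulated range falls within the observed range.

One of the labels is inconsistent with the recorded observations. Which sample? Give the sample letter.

Sample A: all recorded properties match Calcite.
Sample B: all recorded properties match Corundum.
Sample C: all recorded properties match Staurolite.
Sample D: all recorded properties match Sillimanite.
Sample E: lead gray streak is outside the reference for Barite (white streak) — mislabeled.
Sample F: all recorded properties match Sulfur.
Sample E is the mislabeled one.

E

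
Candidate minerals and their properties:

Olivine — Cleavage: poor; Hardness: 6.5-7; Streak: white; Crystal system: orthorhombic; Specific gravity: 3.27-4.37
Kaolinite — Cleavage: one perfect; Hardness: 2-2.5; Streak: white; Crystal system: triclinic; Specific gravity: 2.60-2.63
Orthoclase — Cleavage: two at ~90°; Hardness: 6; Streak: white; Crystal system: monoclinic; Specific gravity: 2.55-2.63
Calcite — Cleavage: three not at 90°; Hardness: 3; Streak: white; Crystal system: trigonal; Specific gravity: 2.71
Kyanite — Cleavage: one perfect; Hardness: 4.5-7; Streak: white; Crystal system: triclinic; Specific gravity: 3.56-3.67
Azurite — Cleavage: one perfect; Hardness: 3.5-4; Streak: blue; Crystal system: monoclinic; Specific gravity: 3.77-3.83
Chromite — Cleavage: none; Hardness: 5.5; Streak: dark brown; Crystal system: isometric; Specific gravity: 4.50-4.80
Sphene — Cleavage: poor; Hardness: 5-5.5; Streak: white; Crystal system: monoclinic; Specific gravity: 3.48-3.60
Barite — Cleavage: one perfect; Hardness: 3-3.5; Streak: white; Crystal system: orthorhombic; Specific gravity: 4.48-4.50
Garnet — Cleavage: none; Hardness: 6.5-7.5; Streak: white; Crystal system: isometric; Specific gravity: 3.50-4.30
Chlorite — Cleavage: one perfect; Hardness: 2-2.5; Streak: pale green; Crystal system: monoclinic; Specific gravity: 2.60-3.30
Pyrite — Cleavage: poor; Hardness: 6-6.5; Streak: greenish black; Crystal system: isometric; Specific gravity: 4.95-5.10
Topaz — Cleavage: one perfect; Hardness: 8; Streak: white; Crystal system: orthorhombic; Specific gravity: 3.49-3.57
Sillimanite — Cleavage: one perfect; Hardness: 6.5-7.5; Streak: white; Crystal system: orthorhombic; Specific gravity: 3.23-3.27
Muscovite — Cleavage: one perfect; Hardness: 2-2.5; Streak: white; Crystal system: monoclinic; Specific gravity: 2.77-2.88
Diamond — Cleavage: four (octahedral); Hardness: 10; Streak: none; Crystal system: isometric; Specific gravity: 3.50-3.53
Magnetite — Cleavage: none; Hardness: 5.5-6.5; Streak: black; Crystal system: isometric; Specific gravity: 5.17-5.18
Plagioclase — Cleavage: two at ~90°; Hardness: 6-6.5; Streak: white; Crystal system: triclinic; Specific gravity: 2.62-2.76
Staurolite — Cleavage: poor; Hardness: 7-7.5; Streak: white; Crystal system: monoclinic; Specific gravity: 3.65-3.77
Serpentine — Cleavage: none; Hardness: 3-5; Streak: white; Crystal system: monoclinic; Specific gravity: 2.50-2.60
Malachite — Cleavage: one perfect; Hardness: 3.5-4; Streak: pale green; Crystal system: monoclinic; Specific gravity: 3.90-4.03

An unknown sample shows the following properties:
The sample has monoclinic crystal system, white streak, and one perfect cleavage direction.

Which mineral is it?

Monoclinic crystal system: narrows the field to Orthoclase, Azurite, Sphene, Chlorite, Muscovite, Staurolite, Serpentine, Malachite.
White streak excludes Azurite, Chlorite, Malachite.
One perfect cleavage direction: Muscovite remains.
Muscovite is the sole remaining match.

Muscovite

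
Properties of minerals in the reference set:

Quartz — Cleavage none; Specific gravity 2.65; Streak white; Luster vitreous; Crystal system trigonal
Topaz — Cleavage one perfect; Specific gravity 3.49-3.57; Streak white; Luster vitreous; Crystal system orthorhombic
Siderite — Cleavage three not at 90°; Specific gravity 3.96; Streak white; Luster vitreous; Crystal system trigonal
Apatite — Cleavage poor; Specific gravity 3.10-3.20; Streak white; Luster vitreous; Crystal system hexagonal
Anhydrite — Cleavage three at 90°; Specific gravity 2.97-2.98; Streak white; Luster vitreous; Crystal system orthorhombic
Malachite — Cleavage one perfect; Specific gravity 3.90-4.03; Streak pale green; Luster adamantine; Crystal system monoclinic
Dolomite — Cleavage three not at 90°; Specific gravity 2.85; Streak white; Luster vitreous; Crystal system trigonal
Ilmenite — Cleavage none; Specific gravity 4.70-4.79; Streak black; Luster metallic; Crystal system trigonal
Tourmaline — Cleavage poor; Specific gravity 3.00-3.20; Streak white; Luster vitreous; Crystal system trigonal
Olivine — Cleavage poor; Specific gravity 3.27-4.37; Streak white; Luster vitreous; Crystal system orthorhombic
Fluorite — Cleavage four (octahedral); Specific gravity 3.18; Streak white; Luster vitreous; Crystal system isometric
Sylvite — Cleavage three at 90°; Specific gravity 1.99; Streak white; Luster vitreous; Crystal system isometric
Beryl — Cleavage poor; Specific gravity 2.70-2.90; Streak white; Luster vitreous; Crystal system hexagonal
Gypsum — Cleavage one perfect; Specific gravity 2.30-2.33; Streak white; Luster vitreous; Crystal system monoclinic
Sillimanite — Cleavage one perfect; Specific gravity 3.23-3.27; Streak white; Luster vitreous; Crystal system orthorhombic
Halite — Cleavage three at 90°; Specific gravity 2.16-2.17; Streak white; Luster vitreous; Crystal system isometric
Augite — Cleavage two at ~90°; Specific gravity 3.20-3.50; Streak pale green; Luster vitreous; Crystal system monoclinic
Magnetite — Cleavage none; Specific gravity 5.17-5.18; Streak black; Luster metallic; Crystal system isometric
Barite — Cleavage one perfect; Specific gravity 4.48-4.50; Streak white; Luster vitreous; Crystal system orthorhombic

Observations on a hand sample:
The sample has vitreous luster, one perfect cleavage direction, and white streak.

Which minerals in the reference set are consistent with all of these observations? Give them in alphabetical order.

Vitreous luster eliminates Malachite, Ilmenite, Magnetite.
One perfect cleavage direction — Topaz, Gypsum, Sillimanite, Barite remain.
White streak — every remaining candidate is consistent.
The minerals that satisfy all observations are Barite, Gypsum, Sillimanite, Topaz.

Barite, Gypsum, Sillimanite, Topaz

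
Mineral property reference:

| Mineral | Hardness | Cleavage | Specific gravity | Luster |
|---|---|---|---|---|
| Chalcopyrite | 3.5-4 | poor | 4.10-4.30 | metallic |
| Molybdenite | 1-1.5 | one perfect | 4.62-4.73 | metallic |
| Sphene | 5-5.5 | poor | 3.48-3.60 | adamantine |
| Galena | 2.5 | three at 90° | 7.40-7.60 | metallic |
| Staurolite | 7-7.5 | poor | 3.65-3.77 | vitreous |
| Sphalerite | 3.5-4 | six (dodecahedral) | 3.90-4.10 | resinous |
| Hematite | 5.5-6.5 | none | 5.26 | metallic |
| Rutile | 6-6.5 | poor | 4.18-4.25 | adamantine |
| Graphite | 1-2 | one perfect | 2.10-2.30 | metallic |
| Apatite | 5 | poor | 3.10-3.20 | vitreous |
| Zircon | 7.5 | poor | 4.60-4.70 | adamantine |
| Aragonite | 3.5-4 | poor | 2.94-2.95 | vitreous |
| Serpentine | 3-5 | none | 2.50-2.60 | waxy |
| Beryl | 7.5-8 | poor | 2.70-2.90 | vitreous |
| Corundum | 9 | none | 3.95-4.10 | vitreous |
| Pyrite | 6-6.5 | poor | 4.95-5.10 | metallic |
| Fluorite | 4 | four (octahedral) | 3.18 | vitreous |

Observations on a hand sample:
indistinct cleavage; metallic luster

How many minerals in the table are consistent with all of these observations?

Indistinct cleavage: Chalcopyrite, Sphene, Staurolite, Rutile, Apatite, Zircon, Aragonite, Beryl, Pyrite remain.
Metallic luster: narrows the field to Chalcopyrite, Pyrite.
Remaining candidates: Chalcopyrite, Pyrite.
That is 2 minerals.

2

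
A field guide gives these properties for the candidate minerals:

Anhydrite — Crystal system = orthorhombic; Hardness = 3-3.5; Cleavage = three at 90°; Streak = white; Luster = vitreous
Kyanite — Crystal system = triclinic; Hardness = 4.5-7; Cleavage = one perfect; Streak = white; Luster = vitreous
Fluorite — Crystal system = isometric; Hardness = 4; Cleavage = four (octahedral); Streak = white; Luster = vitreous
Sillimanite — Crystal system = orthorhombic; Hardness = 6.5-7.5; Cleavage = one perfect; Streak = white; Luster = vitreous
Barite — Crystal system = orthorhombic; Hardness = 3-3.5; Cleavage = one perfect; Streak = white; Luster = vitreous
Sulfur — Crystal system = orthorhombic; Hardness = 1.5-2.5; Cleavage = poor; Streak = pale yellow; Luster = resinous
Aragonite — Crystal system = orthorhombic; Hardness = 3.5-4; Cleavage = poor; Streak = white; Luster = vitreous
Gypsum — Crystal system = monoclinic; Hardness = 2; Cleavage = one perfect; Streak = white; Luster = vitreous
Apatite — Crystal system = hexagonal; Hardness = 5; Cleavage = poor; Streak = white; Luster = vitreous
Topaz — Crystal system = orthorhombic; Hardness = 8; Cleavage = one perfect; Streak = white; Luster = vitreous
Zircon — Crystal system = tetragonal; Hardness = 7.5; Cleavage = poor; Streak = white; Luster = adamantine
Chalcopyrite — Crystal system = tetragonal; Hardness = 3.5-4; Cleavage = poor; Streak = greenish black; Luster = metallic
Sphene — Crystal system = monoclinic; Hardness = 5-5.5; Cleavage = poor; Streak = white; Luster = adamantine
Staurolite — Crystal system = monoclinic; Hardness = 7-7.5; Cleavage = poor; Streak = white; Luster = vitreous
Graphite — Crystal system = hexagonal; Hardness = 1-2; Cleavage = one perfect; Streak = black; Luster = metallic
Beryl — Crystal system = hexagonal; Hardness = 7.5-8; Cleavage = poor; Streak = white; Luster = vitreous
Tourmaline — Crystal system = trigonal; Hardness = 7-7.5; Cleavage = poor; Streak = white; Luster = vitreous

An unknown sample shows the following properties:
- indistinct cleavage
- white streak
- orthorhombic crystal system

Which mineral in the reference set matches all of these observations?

Aragonite

Indistinct cleavage: only Sulfur, Aragonite, Apatite, Zircon, Chalcopyrite, Sphene, Staurolite, Beryl, Tourmaline remain.
White streak rules out Sulfur, Chalcopyrite.
Orthorhombic crystal system: only Aragonite remains.
Aragonite is the sole remaining match.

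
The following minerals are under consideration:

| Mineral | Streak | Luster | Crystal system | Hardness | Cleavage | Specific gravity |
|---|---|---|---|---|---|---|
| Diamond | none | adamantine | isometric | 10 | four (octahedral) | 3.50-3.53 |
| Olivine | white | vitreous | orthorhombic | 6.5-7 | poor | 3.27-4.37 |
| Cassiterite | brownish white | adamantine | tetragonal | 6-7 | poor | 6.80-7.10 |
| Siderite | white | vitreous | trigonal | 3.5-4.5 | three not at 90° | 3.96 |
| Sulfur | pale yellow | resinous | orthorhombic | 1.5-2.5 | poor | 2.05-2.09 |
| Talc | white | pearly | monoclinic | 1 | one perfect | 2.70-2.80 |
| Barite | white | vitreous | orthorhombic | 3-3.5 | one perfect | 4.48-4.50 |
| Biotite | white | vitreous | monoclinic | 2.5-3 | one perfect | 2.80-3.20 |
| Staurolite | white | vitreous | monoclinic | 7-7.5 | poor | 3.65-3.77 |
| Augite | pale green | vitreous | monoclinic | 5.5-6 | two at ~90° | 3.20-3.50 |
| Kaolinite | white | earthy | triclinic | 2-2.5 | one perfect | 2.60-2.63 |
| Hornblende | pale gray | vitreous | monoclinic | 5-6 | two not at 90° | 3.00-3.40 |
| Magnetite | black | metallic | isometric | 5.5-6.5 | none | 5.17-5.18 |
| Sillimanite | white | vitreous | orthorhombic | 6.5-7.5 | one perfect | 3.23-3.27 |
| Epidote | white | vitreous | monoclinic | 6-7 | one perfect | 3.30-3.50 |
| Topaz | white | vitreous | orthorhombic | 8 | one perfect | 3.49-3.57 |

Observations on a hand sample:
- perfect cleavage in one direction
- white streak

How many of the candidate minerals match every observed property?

Perfect cleavage in one direction: only Talc, Barite, Biotite, Kaolinite, Sillimanite, Epidote, Topaz remain.
White streak: every remaining candidate is consistent.
Consistent with every observation: Barite, Biotite, Epidote, Kaolinite, Sillimanite, Talc, Topaz.
That is 7 minerals.

7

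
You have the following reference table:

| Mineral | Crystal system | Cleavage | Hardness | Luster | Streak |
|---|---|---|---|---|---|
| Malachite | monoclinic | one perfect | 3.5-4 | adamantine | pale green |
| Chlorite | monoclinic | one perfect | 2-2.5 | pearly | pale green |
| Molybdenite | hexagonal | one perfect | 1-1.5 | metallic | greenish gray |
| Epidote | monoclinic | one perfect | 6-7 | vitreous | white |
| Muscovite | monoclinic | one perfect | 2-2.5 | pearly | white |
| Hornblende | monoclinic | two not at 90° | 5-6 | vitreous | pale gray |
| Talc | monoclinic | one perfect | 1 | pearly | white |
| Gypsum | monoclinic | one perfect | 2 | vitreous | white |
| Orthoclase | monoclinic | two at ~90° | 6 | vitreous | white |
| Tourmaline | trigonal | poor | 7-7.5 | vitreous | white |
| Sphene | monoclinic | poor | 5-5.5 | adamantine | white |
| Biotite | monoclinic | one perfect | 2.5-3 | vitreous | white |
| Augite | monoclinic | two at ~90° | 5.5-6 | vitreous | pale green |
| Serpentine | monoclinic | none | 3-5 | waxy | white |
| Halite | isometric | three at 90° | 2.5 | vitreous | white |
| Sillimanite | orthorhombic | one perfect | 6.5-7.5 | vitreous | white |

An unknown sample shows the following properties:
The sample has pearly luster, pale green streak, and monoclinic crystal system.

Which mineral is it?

Pearly luster — only Chlorite, Muscovite, Talc remain.
Pale green streak — Chlorite remains.
Monoclinic crystal system — no further eliminations.
The only mineral consistent with every observation is Chlorite.

Chlorite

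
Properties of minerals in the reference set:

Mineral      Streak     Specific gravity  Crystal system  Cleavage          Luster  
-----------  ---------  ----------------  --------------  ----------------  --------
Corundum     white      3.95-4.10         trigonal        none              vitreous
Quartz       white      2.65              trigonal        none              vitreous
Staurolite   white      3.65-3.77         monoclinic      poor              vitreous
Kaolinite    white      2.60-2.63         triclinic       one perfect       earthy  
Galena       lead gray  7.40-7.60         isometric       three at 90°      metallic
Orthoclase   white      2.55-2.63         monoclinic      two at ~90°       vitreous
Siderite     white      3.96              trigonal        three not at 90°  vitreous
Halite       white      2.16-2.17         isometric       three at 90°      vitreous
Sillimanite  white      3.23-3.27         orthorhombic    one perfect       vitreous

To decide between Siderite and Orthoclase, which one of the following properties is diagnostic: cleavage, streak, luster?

cleavage

Cleavage: Siderite three not at 90°, Orthoclase two at ~90° — these differ.
Streak: both white — identical.
Luster: both vitreous — identical.
Cleavage is the diagnostic property here.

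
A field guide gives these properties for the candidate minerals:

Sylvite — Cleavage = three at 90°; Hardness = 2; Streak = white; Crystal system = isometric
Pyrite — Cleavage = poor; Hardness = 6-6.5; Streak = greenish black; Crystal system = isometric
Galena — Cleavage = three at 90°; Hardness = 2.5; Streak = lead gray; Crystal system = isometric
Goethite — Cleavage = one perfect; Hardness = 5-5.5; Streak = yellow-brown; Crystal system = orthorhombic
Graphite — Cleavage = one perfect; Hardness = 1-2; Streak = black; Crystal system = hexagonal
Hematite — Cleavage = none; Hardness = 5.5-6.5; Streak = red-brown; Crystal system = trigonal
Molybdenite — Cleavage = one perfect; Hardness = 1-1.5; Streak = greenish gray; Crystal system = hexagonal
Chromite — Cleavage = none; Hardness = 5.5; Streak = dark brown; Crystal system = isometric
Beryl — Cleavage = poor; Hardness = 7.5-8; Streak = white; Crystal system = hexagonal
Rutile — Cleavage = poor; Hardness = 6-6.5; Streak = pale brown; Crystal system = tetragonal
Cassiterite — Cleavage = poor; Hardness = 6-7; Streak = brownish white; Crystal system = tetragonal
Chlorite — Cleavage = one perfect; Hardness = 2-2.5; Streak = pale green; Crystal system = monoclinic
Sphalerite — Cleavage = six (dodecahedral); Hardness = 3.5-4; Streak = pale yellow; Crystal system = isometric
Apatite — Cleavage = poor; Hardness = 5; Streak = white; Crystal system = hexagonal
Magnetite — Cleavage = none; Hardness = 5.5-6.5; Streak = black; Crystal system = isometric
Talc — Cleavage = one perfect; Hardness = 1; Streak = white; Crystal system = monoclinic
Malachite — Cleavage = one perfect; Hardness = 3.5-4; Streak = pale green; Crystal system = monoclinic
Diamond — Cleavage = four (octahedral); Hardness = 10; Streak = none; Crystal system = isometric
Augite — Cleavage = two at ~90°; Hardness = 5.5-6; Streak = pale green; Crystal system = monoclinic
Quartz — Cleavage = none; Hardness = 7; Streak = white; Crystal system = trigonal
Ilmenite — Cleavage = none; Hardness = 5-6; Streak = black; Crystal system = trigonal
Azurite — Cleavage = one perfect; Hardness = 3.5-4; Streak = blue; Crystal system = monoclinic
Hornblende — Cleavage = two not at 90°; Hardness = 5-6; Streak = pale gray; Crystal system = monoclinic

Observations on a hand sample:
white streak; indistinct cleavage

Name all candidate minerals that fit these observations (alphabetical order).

White streak — Sylvite, Beryl, Apatite, Talc, Quartz remain.
Indistinct cleavage — narrows the field to Beryl, Apatite.
Remaining candidates: Apatite, Beryl.

Apatite, Beryl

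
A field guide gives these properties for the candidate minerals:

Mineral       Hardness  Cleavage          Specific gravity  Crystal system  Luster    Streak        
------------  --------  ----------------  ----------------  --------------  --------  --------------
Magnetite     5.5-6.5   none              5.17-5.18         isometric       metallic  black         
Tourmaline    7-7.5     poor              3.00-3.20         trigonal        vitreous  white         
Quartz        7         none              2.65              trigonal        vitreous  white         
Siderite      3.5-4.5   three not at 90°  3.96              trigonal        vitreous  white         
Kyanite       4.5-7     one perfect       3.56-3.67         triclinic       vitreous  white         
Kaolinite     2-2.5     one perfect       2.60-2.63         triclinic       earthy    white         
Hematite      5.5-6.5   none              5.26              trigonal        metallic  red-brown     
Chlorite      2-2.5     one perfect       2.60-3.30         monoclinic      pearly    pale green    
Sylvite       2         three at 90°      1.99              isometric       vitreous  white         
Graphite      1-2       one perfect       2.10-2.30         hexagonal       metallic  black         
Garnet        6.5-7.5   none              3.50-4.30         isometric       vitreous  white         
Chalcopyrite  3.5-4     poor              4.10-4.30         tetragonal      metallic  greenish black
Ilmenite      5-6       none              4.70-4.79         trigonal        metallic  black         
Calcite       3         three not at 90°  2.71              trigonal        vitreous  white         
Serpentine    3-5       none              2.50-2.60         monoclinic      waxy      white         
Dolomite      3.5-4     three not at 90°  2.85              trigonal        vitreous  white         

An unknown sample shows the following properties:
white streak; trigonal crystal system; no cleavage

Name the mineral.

Quartz

White streak is inconsistent with Magnetite, Hematite, Chlorite, Graphite, Chalcopyrite, Ilmenite.
Trigonal crystal system is inconsistent with Kyanite, Kaolinite, Sylvite, Garnet, Serpentine.
No cleavage: narrows the field to Quartz.
Only Quartz satisfies all observations.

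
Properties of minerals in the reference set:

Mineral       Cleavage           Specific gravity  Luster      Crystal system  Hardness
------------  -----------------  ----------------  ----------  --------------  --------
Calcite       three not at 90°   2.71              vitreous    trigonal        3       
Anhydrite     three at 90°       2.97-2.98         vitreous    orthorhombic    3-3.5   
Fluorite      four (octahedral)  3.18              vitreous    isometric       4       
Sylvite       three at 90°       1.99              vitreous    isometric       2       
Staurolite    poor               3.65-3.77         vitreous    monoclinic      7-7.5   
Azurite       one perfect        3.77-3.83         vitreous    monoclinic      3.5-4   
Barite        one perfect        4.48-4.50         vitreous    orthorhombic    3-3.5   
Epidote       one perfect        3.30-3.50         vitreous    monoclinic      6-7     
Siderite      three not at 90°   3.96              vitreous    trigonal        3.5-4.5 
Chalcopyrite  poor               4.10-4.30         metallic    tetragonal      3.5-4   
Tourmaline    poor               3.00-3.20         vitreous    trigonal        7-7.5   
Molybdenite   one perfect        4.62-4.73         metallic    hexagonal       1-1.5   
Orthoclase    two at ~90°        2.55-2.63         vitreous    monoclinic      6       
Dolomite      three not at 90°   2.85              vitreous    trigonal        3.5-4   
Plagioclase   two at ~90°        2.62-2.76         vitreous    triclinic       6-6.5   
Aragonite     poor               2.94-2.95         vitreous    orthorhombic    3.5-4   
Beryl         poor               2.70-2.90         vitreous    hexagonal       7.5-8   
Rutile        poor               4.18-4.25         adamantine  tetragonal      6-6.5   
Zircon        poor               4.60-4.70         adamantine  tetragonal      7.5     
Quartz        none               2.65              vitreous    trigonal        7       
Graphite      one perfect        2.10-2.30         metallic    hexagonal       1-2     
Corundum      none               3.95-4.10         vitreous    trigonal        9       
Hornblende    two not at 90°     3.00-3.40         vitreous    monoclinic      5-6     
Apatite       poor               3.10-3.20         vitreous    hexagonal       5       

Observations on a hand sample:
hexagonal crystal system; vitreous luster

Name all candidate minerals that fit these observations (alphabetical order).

Apatite, Beryl

Hexagonal crystal system — Molybdenite, Beryl, Graphite, Apatite remain.
Vitreous luster is inconsistent with Molybdenite, Graphite.
Consistent with every observation: Apatite, Beryl.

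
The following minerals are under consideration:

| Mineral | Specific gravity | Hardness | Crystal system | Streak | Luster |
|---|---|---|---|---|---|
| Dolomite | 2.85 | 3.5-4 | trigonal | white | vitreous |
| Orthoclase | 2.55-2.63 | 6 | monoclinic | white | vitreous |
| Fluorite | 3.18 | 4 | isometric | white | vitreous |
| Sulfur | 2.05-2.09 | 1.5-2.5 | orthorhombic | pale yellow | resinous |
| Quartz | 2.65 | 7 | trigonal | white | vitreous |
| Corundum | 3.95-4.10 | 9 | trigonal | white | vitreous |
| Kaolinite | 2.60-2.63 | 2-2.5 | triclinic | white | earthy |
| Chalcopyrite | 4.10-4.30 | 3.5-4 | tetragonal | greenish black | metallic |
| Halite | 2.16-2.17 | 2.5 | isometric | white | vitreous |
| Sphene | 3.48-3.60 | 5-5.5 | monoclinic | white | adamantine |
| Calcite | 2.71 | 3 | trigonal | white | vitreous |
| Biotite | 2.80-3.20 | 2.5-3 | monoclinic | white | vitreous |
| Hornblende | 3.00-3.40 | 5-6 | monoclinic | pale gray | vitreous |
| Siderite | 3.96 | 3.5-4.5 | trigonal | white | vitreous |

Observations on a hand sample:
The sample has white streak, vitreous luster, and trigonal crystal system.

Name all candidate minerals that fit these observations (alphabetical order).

Calcite, Corundum, Dolomite, Quartz, Siderite

White streak rules out Sulfur, Chalcopyrite, Hornblende.
Vitreous luster rules out Kaolinite, Sphene.
Trigonal crystal system eliminates Orthoclase, Fluorite, Halite, Biotite.
Consistent with every observation: Calcite, Corundum, Dolomite, Quartz, Siderite.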